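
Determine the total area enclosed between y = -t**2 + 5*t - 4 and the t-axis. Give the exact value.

9/2

The curve meets the t-axis where -t**2 + 5*t - 4 = 0, i.e. -(t - 4)*(t - 1) = 0, at t = 1, 4.
On [1, 4] the curve lies above the axis; ∫[1,4] (-t**2 + 5*t - 4) dt = 9/2, giving area 9/2.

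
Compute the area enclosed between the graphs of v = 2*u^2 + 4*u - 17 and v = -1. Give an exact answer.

72

Set the curves equal: 2*u^2 + 4*u - 17 = -1, so 2*u^2 + 4*u - 16 = 0, which factors as 2*(u - 2)*(u + 4) = 0. The curves meet at u = -4, 2.
On [-4, 2], v = -1 is on top; that piece has area ∫[-4,2] (-(2*u^2 + 4*u - 16)) du = 72.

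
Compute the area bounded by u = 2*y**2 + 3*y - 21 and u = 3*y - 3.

72

Both boundary curves give u as a function of y, so integrate with respect to y. Setting them equal: 2*y**2 - 18 = 0, i.e. 2*(y - 3)*(y + 3) = 0, so they meet at y = -3, 3.
For y in [-3, 3], u = 2*y**2 + 3*y - 21 is on the left; area = ∫[-3,3] (-(2*y**2 - 18)) dy = 72.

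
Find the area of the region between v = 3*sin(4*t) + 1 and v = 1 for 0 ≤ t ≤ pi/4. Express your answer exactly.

3/2

On [0, pi/4], (3*sin(4*t) + 1) - (1) = 3*sin(4*t) is ≥ 0 throughout, so the area is a single integral of |3*sin(4*t)|.
∫[0,pi/4] (3*sin(4*t)) dt = 3/2.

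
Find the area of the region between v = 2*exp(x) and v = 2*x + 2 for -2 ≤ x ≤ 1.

-3 - 2*exp(-2) + 2*exp(1)

On [-2, 1], (2*exp(x)) - (2*x + 2) = -2*x + 2*exp(x) - 2 is ≥ 0 throughout, so the area is a single integral of |-2*x + 2*exp(x) - 2|.
∫[-2,1] (-2*x + 2*exp(x) - 2) dx = -3 - 2*exp(-2) + 2*exp(1).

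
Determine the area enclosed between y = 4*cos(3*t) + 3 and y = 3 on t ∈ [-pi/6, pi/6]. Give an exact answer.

8/3

On [-pi/6, pi/6], (4*cos(3*t) + 3) - (3) = 4*cos(3*t) is ≥ 0 throughout, so the area is a single integral of |4*cos(3*t)|.
∫[-pi/6,pi/6] (4*cos(3*t)) dt = 8/3.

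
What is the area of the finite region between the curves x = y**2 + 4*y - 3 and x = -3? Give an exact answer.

Both boundary curves give x as a function of y, so integrate with respect to y. Setting them equal: y**2 + 4*y = 0, i.e. y*(y + 4) = 0, so they meet at y = -4, 0.
For y in [-4, 0], x = y**2 + 4*y - 3 is on the left; area = ∫[-4,0] (-(y**2 + 4*y)) dy = 32/3.

32/3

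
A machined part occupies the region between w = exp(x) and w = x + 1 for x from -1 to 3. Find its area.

-8 - exp(-1) + exp(3)

On [-1, 3], (exp(x)) - (x + 1) = -x + exp(x) - 1 is ≥ 0 throughout, so the area is a single integral of |-x + exp(x) - 1|.
∫[-1,3] (-x + exp(x) - 1) dx = -8 - exp(-1) + exp(3).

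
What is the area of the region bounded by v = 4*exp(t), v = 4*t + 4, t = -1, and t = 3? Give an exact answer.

-32 - 4*exp(-1) + 4*exp(3)

On [-1, 3], (4*exp(t)) - (4*t + 4) = -4*t + 4*exp(t) - 4 is ≥ 0 throughout, so the area is a single integral of |-4*t + 4*exp(t) - 4|.
∫[-1,3] (-4*t + 4*exp(t) - 4) dt = -32 - 4*exp(-1) + 4*exp(3).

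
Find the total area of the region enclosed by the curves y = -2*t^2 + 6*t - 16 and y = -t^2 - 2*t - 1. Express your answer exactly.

Set the curves equal: -2*t^2 + 6*t - 16 = -t^2 - 2*t - 1, so -t^2 + 8*t - 15 = 0, which factors as -(t - 5)*(t - 3) = 0. The curves meet at t = 3, 5.
On [3, 5], y = -2*t^2 + 6*t - 16 is on top; that piece has area ∫[3,5] (-t^2 + 8*t - 15) dt = 4/3.

4/3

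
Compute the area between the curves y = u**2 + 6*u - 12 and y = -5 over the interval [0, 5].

The difference (u**2 + 6*u - 12) - (-5) = u**2 + 6*u - 7 changes sign at u = 1 inside [0, 5], so split the integral there.
∫[0,1] (u**2 + 6*u - 7) du = -11/3; the area of that piece is 11/3.
∫[1,5] (u**2 + 6*u - 7) du = 256/3.
Total area = 11/3 + 256/3 = 89.

89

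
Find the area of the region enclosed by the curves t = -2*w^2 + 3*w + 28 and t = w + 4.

Both boundary curves give t as a function of w, so integrate with respect to w. Setting them equal: -2*w^2 + 2*w + 24 = 0, i.e. -2*(w - 4)*(w + 3) = 0, so they meet at w = -3, 4.
For w in [-3, 4], t = -2*w^2 + 3*w + 28 is on the right; area = ∫[-3,4] (-2*w^2 + 2*w + 24) dw = 343/3.

343/3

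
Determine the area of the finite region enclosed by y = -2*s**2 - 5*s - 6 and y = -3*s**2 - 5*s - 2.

Set the curves equal: -2*s**2 - 5*s - 6 = -3*s**2 - 5*s - 2, so s**2 - 4 = 0, which factors as (s - 2)*(s + 2) = 0. The curves meet at s = -2, 2.
On [-2, 2], y = -3*s**2 - 5*s - 2 is on top; that piece has area ∫[-2,2] (-(s**2 - 4)) ds = 32/3.

32/3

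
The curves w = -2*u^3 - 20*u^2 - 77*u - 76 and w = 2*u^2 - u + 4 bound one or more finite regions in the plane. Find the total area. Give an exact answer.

37/6

Set the curves equal: -2*u^3 - 20*u^2 - 77*u - 76 = 2*u^2 - u + 4, so -2*u^3 - 22*u^2 - 76*u - 80 = 0, which factors as -2*(u + 2)*(u + 4)*(u + 5) = 0. The curves meet at u = -5, -4, -2.
On [-5, -4], w = 2*u^2 - u + 4 is on top; that piece has area ∫[-5,-4] (-(-2*u^3 - 22*u^2 - 76*u - 80)) du = 5/6.
On [-4, -2], w = -2*u^3 - 20*u^2 - 77*u - 76 is on top; that piece has area ∫[-4,-2] (-2*u^3 - 22*u^2 - 76*u - 80) du = 16/3.
Total enclosed area = 5/6 + 16/3 = 37/6.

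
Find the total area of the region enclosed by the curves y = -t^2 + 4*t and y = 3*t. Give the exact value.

Set the curves equal: -t^2 + 4*t = 3*t, so -t^2 + t = 0, which factors as -t*(t - 1) = 0. The curves meet at t = 0, 1.
On [0, 1], y = -t^2 + 4*t is on top; that piece has area ∫[0,1] (-t^2 + t) dt = 1/6.

1/6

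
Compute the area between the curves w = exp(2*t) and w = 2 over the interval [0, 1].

The difference (exp(2*t)) - (2) = exp(2*t) - 2 changes sign at t = log(2)/2 inside [0, 1], so split the integral there.
∫[0,log(2)/2] (exp(2*t) - 2) dt = 1/2 - log(2); the area of that piece is -1/2 + log(2).
∫[log(2)/2,1] (exp(2*t) - 2) dt = -3 + log(2) + exp(2)/2.
Total area = (-1/2 + log(2)) + (-3 + log(2) + exp(2)/2) = -7/2 + 2*log(2) + exp(2)/2.

-7/2 + 2*log(2) + exp(2)/2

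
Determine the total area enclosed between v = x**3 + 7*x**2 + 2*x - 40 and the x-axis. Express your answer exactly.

1741/12

The curve meets the x-axis where x**3 + 7*x**2 + 2*x - 40 = 0, i.e. (x - 2)*(x + 4)*(x + 5) = 0, at x = -5, -4, 2.
On [-5, -4] the curve lies above the axis; ∫[-5,-4] (x**3 + 7*x**2 + 2*x - 40) dx = 13/12, giving area 13/12.
On [-4, 2] the curve lies below the axis; ∫[-4,2] (x**3 + 7*x**2 + 2*x - 40) dx = -144, giving area 144.
Total area = 13/12 + 144 = 1741/12.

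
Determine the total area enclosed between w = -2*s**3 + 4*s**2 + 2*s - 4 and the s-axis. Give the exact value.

37/6

The curve meets the s-axis where -2*s**3 + 4*s**2 + 2*s - 4 = 0, i.e. -2*(s - 2)*(s - 1)*(s + 1) = 0, at s = -1, 1, 2.
On [-1, 1] the curve lies below the axis; ∫[-1,1] (-2*s**3 + 4*s**2 + 2*s - 4) ds = -16/3, giving area 16/3.
On [1, 2] the curve lies above the axis; ∫[1,2] (-2*s**3 + 4*s**2 + 2*s - 4) ds = 5/6, giving area 5/6.
Total area = 16/3 + 5/6 = 37/6.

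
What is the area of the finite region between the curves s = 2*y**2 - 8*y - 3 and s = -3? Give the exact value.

64/3

Both boundary curves give s as a function of y, so integrate with respect to y. Setting them equal: 2*y**2 - 8*y = 0, i.e. 2*y*(y - 4) = 0, so they meet at y = 0, 4.
For y in [0, 4], s = 2*y**2 - 8*y - 3 is on the left; area = ∫[0,4] (-(2*y**2 - 8*y)) dy = 64/3.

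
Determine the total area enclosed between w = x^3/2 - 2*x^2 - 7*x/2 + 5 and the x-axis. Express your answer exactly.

The curve meets the x-axis where x^3/2 - 2*x^2 - 7*x/2 + 5 = 0, i.e. (x - 5)*(x - 1)*(x + 2)/2 = 0, at x = -2, 1, 5.
On [-2, 1] the curve lies above the axis; ∫[-2,1] (x^3/2 - 2*x^2 - 7*x/2 + 5) dx = 99/8, giving area 99/8.
On [1, 5] the curve lies below the axis; ∫[1,5] (x^3/2 - 2*x^2 - 7*x/2 + 5) dx = -80/3, giving area 80/3.
Total area = 99/8 + 80/3 = 937/24.

937/24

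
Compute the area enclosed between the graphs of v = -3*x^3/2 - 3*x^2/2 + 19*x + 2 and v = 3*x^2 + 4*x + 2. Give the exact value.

Set the curves equal: -3*x^3/2 - 3*x^2/2 + 19*x + 2 = 3*x^2 + 4*x + 2, so -3*x^3/2 - 9*x^2/2 + 15*x = 0, which factors as -3*x*(x - 2)*(x + 5)/2 = 0. The curves meet at x = -5, 0, 2.
On [-5, 0], v = 3*x^2 + 4*x + 2 is on top; that piece has area ∫[-5,0] (-(-3*x^3/2 - 9*x^2/2 + 15*x)) dx = 1125/8.
On [0, 2], v = -3*x^3/2 - 3*x^2/2 + 19*x + 2 is on top; that piece has area ∫[0,2] (-3*x^3/2 - 9*x^2/2 + 15*x) dx = 12.
Total enclosed area = 1125/8 + 12 = 1221/8.

1221/8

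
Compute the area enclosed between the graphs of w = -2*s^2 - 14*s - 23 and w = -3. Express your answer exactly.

9

Set the curves equal: -2*s^2 - 14*s - 23 = -3, so -2*s^2 - 14*s - 20 = 0, which factors as -2*(s + 2)*(s + 5) = 0. The curves meet at s = -5, -2.
On [-5, -2], w = -2*s^2 - 14*s - 23 is on top; that piece has area ∫[-5,-2] (-2*s^2 - 14*s - 20) ds = 9.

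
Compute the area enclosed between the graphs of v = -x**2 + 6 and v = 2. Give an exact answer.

32/3

Set the curves equal: -x**2 + 6 = 2, so -x**2 + 4 = 0, which factors as -(x - 2)*(x + 2) = 0. The curves meet at x = -2, 2.
On [-2, 2], v = -x**2 + 6 is on top; that piece has area ∫[-2,2] (-x**2 + 4) dx = 32/3.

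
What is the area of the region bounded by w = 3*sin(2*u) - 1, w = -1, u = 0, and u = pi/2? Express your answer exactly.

3

On [0, pi/2], (3*sin(2*u) - 1) - (-1) = 3*sin(2*u) is ≥ 0 throughout, so the area is a single integral of |3*sin(2*u)|.
∫[0,pi/2] (3*sin(2*u)) du = 3.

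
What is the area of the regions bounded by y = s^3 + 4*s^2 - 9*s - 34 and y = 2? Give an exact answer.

Set the curves equal: s^3 + 4*s^2 - 9*s - 34 = 2, so s^3 + 4*s^2 - 9*s - 36 = 0, which factors as (s - 3)*(s + 3)*(s + 4) = 0. The curves meet at s = -4, -3, 3.
On [-4, -3], y = s^3 + 4*s^2 - 9*s - 34 is on top; that piece has area ∫[-4,-3] (s^3 + 4*s^2 - 9*s - 36) ds = 13/12.
On [-3, 3], y = 2 is on top; that piece has area ∫[-3,3] (-(s^3 + 4*s^2 - 9*s - 36)) ds = 144.
Total enclosed area = 13/12 + 144 = 1741/12.

1741/12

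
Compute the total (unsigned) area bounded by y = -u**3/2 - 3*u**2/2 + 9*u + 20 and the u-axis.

The curve meets the u-axis where -u**3/2 - 3*u**2/2 + 9*u + 20 = 0, i.e. -(u - 4)*(u + 2)*(u + 5)/2 = 0, at u = -5, -2, 4.
On [-5, -2] the curve lies below the axis; ∫[-5,-2] (-u**3/2 - 3*u**2/2 + 9*u + 20) du = -135/8, giving area 135/8.
On [-2, 4] the curve lies above the axis; ∫[-2,4] (-u**3/2 - 3*u**2/2 + 9*u + 20) du = 108, giving area 108.
Total area = 135/8 + 108 = 999/8.

999/8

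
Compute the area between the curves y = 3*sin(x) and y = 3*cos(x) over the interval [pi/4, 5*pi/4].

6*sqrt(2)

On [pi/4, 5*pi/4], (3*sin(x)) - (3*cos(x)) = 3*sin(x) - 3*cos(x) is ≥ 0 throughout, so the area is a single integral of |3*sin(x) - 3*cos(x)|.
∫[pi/4,5*pi/4] (3*sin(x) - 3*cos(x)) dx = 6*sqrt(2).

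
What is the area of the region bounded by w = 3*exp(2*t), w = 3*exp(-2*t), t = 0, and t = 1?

On [0, 1], (3*exp(2*t)) - (3*exp(-2*t)) = 3*exp(2*t) - 3*exp(-2*t) is ≥ 0 throughout, so the area is a single integral of |3*exp(2*t) - 3*exp(-2*t)|.
∫[0,1] (3*exp(2*t) - 3*exp(-2*t)) dt = -3 + 3*exp(-2)/2 + 3*exp(2)/2.

-3 + 3*exp(-2)/2 + 3*exp(2)/2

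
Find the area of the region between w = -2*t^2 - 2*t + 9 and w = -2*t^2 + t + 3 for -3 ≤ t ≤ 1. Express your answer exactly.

36

On [-3, 1], (-2*t^2 - 2*t + 9) - (-2*t^2 + t + 3) = -3*t + 6 is ≥ 0 throughout, so the area is a single integral of |-3*t + 6|.
∫[-3,1] (-3*t + 6) dt = 36.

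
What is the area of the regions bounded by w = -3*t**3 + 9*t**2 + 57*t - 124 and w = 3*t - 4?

Set the curves equal: -3*t**3 + 9*t**2 + 57*t - 124 = 3*t - 4, so -3*t**3 + 9*t**2 + 54*t - 120 = 0, which factors as -3*(t - 5)*(t - 2)*(t + 4) = 0. The curves meet at t = -4, 2, 5.
On [-4, 2], w = 3*t - 4 is on top; that piece has area ∫[-4,2] (-(-3*t**3 + 9*t**2 + 54*t - 120)) dt = 648.
On [2, 5], w = -3*t**3 + 9*t**2 + 57*t - 124 is on top; that piece has area ∫[2,5] (-3*t**3 + 9*t**2 + 54*t - 120) dt = 405/4.
Total enclosed area = 648 + 405/4 = 2997/4.

2997/4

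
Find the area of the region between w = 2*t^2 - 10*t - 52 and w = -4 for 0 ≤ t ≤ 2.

On [0, 2], (2*t^2 - 10*t - 52) - (-4) = 2*t^2 - 10*t - 48 is ≤ 0 throughout, so the area is a single integral of |2*t^2 - 10*t - 48|.
∫[0,2] (2*t^2 - 10*t - 48) dt = -332/3; the area of that piece is 332/3.

332/3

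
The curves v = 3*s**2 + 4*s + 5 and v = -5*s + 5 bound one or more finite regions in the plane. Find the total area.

27/2

Set the curves equal: 3*s**2 + 4*s + 5 = -5*s + 5, so 3*s**2 + 9*s = 0, which factors as 3*s*(s + 3) = 0. The curves meet at s = -3, 0.
On [-3, 0], v = -5*s + 5 is on top; that piece has area ∫[-3,0] (-(3*s**2 + 9*s)) ds = 27/2.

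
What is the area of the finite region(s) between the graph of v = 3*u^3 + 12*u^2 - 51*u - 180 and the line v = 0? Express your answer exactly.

3901/4

The curve meets the u-axis where 3*u^3 + 12*u^2 - 51*u - 180 = 0, i.e. 3*(u - 4)*(u + 3)*(u + 5) = 0, at u = -5, -3, 4.
On [-5, -3] the curve lies above the axis; ∫[-5,-3] (3*u^3 + 12*u^2 - 51*u - 180) du = 32, giving area 32.
On [-3, 4] the curve lies below the axis; ∫[-3,4] (3*u^3 + 12*u^2 - 51*u - 180) du = -3773/4, giving area 3773/4.
Total area = 32 + 3773/4 = 3901/4.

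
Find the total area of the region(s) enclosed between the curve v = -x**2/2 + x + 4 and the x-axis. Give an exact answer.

18

The curve meets the x-axis where -x**2/2 + x + 4 = 0, i.e. -(x - 4)*(x + 2)/2 = 0, at x = -2, 4.
On [-2, 4] the curve lies above the axis; ∫[-2,4] (-x**2/2 + x + 4) dx = 18, giving area 18.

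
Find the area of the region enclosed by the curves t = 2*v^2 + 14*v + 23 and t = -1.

1/3

Both boundary curves give t as a function of v, so integrate with respect to v. Setting them equal: 2*v^2 + 14*v + 24 = 0, i.e. 2*(v + 3)*(v + 4) = 0, so they meet at v = -4, -3.
For v in [-4, -3], t = 2*v^2 + 14*v + 23 is on the left; area = ∫[-4,-3] (-(2*v^2 + 14*v + 24)) dv = 1/3.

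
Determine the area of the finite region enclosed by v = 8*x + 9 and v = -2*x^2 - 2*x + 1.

9

Set the curves equal: 8*x + 9 = -2*x^2 - 2*x + 1, so 2*x^2 + 10*x + 8 = 0, which factors as 2*(x + 1)*(x + 4) = 0. The curves meet at x = -4, -1.
On [-4, -1], v = -2*x^2 - 2*x + 1 is on top; that piece has area ∫[-4,-1] (-(2*x^2 + 10*x + 8)) dx = 9.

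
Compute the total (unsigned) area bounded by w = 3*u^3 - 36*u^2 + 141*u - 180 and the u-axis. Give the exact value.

The curve meets the u-axis where 3*u^3 - 36*u^2 + 141*u - 180 = 0, i.e. 3*(u - 5)*(u - 4)*(u - 3) = 0, at u = 3, 4, 5.
On [3, 4] the curve lies above the axis; ∫[3,4] (3*u^3 - 36*u^2 + 141*u - 180) du = 3/4, giving area 3/4.
On [4, 5] the curve lies below the axis; ∫[4,5] (3*u^3 - 36*u^2 + 141*u - 180) du = -3/4, giving area 3/4.
Total area = 3/4 + 3/4 = 3/2.

3/2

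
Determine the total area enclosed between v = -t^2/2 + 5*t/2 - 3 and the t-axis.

The curve meets the t-axis where -t^2/2 + 5*t/2 - 3 = 0, i.e. -(t - 3)*(t - 2)/2 = 0, at t = 2, 3.
On [2, 3] the curve lies above the axis; ∫[2,3] (-t^2/2 + 5*t/2 - 3) dt = 1/12, giving area 1/12.

1/12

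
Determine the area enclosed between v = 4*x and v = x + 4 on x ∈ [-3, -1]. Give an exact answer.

On [-3, -1], (4*x) - (x + 4) = 3*x - 4 is ≤ 0 throughout, so the area is a single integral of |3*x - 4|.
∫[-3,-1] (3*x - 4) dx = -20; the area of that piece is 20.

20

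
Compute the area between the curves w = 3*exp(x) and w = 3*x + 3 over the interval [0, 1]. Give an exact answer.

On [0, 1], (3*exp(x)) - (3*x + 3) = -3*x + 3*exp(x) - 3 is ≥ 0 throughout, so the area is a single integral of |-3*x + 3*exp(x) - 3|.
∫[0,1] (-3*x + 3*exp(x) - 3) dx = -15/2 + 3*exp(1).

-15/2 + 3*exp(1)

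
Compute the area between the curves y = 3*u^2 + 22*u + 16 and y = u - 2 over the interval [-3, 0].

61/2

The difference (3*u^2 + 22*u + 16) - (u - 2) = 3*u^2 + 21*u + 18 changes sign at u = -1 inside [-3, 0], so split the integral there.
∫[-3,-1] (3*u^2 + 21*u + 18) du = -22; the area of that piece is 22.
∫[-1,0] (3*u^2 + 21*u + 18) du = 17/2.
Total area = 22 + 17/2 = 61/2.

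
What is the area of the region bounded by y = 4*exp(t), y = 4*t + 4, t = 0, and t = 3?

-34 + 4*exp(3)

On [0, 3], (4*exp(t)) - (4*t + 4) = -4*t + 4*exp(t) - 4 is ≥ 0 throughout, so the area is a single integral of |-4*t + 4*exp(t) - 4|.
∫[0,3] (-4*t + 4*exp(t) - 4) dt = -34 + 4*exp(3).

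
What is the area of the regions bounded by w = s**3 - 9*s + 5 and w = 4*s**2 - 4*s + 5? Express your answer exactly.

Set the curves equal: s**3 - 9*s + 5 = 4*s**2 - 4*s + 5, so s**3 - 4*s**2 - 5*s = 0, which factors as s*(s - 5)*(s + 1) = 0. The curves meet at s = -1, 0, 5.
On [-1, 0], w = s**3 - 9*s + 5 is on top; that piece has area ∫[-1,0] (s**3 - 4*s**2 - 5*s) ds = 11/12.
On [0, 5], w = 4*s**2 - 4*s + 5 is on top; that piece has area ∫[0,5] (-(s**3 - 4*s**2 - 5*s)) ds = 875/12.
Total enclosed area = 11/12 + 875/12 = 443/6.

443/6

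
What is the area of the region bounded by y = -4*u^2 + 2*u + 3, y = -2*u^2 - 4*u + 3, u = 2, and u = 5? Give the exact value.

The difference (-4*u^2 + 2*u + 3) - (-2*u^2 - 4*u + 3) = -2*u^2 + 6*u changes sign at u = 3 inside [2, 5], so split the integral there.
∫[2,3] (-2*u^2 + 6*u) du = 7/3.
∫[3,5] (-2*u^2 + 6*u) du = -52/3; the area of that piece is 52/3.
Total area = 7/3 + 52/3 = 59/3.

59/3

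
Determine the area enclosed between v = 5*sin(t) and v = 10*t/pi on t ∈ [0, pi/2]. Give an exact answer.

On [0, pi/2], (5*sin(t)) - (10*t/pi) = -10*t/pi + 5*sin(t) is ≥ 0 throughout, so the area is a single integral of |-10*t/pi + 5*sin(t)|.
∫[0,pi/2] (-10*t/pi + 5*sin(t)) dt = 5 - 5*pi/4.

5 - 5*pi/4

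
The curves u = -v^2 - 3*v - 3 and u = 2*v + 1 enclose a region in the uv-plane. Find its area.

Both boundary curves give u as a function of v, so integrate with respect to v. Setting them equal: -v^2 - 5*v - 4 = 0, i.e. -(v + 1)*(v + 4) = 0, so they meet at v = -4, -1.
For v in [-4, -1], u = -v^2 - 3*v - 3 is on the right; area = ∫[-4,-1] (-v^2 - 5*v - 4) dv = 9/2.

9/2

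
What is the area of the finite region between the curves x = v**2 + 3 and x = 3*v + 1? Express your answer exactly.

Both boundary curves give x as a function of v, so integrate with respect to v. Setting them equal: v**2 - 3*v + 2 = 0, i.e. (v - 2)*(v - 1) = 0, so they meet at v = 1, 2.
For v in [1, 2], x = v**2 + 3 is on the left; area = ∫[1,2] (-(v**2 - 3*v + 2)) dv = 1/6.

1/6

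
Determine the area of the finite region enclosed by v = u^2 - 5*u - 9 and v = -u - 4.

Set the curves equal: u^2 - 5*u - 9 = -u - 4, so u^2 - 4*u - 5 = 0, which factors as (u - 5)*(u + 1) = 0. The curves meet at u = -1, 5.
On [-1, 5], v = -u - 4 is on top; that piece has area ∫[-1,5] (-(u^2 - 4*u - 5)) du = 36.

36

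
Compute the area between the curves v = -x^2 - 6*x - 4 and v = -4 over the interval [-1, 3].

The difference (-x^2 - 6*x - 4) - (-4) = -x^2 - 6*x changes sign at x = 0 inside [-1, 3], so split the integral there.
∫[-1,0] (-x^2 - 6*x) dx = 8/3.
∫[0,3] (-x^2 - 6*x) dx = -36; the area of that piece is 36.
Total area = 8/3 + 36 = 116/3.

116/3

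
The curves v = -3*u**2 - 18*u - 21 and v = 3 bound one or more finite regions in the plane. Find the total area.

4

Set the curves equal: -3*u**2 - 18*u - 21 = 3, so -3*u**2 - 18*u - 24 = 0, which factors as -3*(u + 2)*(u + 4) = 0. The curves meet at u = -4, -2.
On [-4, -2], v = -3*u**2 - 18*u - 21 is on top; that piece has area ∫[-4,-2] (-3*u**2 - 18*u - 24) du = 4.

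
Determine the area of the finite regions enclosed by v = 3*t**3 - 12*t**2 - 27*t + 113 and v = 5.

1741/4

Set the curves equal: 3*t**3 - 12*t**2 - 27*t + 113 = 5, so 3*t**3 - 12*t**2 - 27*t + 108 = 0, which factors as 3*(t - 4)*(t - 3)*(t + 3) = 0. The curves meet at t = -3, 3, 4.
On [-3, 3], v = 3*t**3 - 12*t**2 - 27*t + 113 is on top; that piece has area ∫[-3,3] (3*t**3 - 12*t**2 - 27*t + 108) dt = 432.
On [3, 4], v = 5 is on top; that piece has area ∫[3,4] (-(3*t**3 - 12*t**2 - 27*t + 108)) dt = 13/4.
Total enclosed area = 432 + 13/4 = 1741/4.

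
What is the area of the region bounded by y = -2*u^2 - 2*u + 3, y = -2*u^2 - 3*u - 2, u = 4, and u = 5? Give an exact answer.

19/2

On [4, 5], (-2*u^2 - 2*u + 3) - (-2*u^2 - 3*u - 2) = u + 5 is ≥ 0 throughout, so the area is a single integral of |u + 5|.
∫[4,5] (u + 5) du = 19/2.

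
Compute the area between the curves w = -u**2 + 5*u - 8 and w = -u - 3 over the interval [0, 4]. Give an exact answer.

The difference (-u**2 + 5*u - 8) - (-u - 3) = -u**2 + 6*u - 5 changes sign at u = 1 inside [0, 4], so split the integral there.
∫[0,1] (-u**2 + 6*u - 5) du = -7/3; the area of that piece is 7/3.
∫[1,4] (-u**2 + 6*u - 5) du = 9.
Total area = 7/3 + 9 = 34/3.

34/3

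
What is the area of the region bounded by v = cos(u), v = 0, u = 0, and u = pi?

2

The difference (cos(u)) - (0) = cos(u) changes sign at u = pi/2 inside [0, pi], so split the integral there.
∫[0,pi/2] (cos(u)) du = 1.
∫[pi/2,pi] (cos(u)) du = -1; the area of that piece is 1.
Total area = 1 + 1 = 2.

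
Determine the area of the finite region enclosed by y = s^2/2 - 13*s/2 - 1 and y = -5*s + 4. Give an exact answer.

Set the curves equal: s^2/2 - 13*s/2 - 1 = -5*s + 4, so s^2/2 - 3*s/2 - 5 = 0, which factors as (s - 5)*(s + 2)/2 = 0. The curves meet at s = -2, 5.
On [-2, 5], y = -5*s + 4 is on top; that piece has area ∫[-2,5] (-(s^2/2 - 3*s/2 - 5)) ds = 343/12.

343/12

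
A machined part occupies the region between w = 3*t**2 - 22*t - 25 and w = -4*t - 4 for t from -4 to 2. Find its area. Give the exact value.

The difference (3*t**2 - 22*t - 25) - (-4*t - 4) = 3*t**2 - 18*t - 21 changes sign at t = -1 inside [-4, 2], so split the integral there.
∫[-4,-1] (3*t**2 - 18*t - 21) dt = 135.
∫[-1,2] (3*t**2 - 18*t - 21) dt = -81; the area of that piece is 81.
Total area = 135 + 81 = 216.

216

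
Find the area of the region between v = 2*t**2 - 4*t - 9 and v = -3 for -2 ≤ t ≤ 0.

8

The difference (2*t**2 - 4*t - 9) - (-3) = 2*t**2 - 4*t - 6 changes sign at t = -1 inside [-2, 0], so split the integral there.
∫[-2,-1] (2*t**2 - 4*t - 6) dt = 14/3.
∫[-1,0] (2*t**2 - 4*t - 6) dt = -10/3; the area of that piece is 10/3.
Total area = 14/3 + 10/3 = 8.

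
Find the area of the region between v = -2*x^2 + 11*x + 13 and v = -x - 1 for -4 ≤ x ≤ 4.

The difference (-2*x^2 + 11*x + 13) - (-x - 1) = -2*x^2 + 12*x + 14 changes sign at x = -1 inside [-4, 4], so split the integral there.
∫[-4,-1] (-2*x^2 + 12*x + 14) dx = -90; the area of that piece is 90.
∫[-1,4] (-2*x^2 + 12*x + 14) dx = 350/3.
Total area = 90 + 350/3 = 620/3.

620/3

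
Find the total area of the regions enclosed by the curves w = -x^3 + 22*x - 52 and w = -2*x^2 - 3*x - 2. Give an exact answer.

Set the curves equal: -x^3 + 22*x - 52 = -2*x^2 - 3*x - 2, so -x^3 + 2*x^2 + 25*x - 50 = 0, which factors as -(x - 5)*(x - 2)*(x + 5) = 0. The curves meet at x = -5, 2, 5.
On [-5, 2], w = -2*x^2 - 3*x - 2 is on top; that piece has area ∫[-5,2] (-(-x^3 + 2*x^2 + 25*x - 50)) dx = 4459/12.
On [2, 5], w = -x^3 + 22*x - 52 is on top; that piece has area ∫[2,5] (-x^3 + 2*x^2 + 25*x - 50) dx = 153/4.
Total enclosed area = 4459/12 + 153/4 = 2459/6.

2459/6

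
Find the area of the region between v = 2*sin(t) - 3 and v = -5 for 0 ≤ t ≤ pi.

On [0, pi], (2*sin(t) - 3) - (-5) = 2*sin(t) + 2 is ≥ 0 throughout, so the area is a single integral of |2*sin(t) + 2|.
∫[0,pi] (2*sin(t) + 2) dt = 4 + 2*pi.

4 + 2*pi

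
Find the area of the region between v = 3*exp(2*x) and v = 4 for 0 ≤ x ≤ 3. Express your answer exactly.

The difference (3*exp(2*x)) - (4) = 3*exp(2*x) - 4 changes sign at x = -log(3)/2 + log(2) inside [0, 3], so split the integral there.
∫[0,-log(3)/2 + log(2)] (3*exp(2*x) - 4) dx = log(9/16) + 1/2; the area of that piece is -1/2 + log(16/9).
∫[-log(3)/2 + log(2),3] (3*exp(2*x) - 4) dx = -14 - 2*log(3) + 4*log(2) + 3*exp(6)/2.
Total area = (-1/2 + log(16/9)) + (-14 - 2*log(3) + 4*log(2) + 3*exp(6)/2) = -29/2 - 4*log(3) + 8*log(2) + 3*exp(6)/2.

-29/2 - 4*log(3) + 8*log(2) + 3*exp(6)/2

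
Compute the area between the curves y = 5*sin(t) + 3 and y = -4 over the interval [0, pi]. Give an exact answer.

10 + 7*pi

On [0, pi], (5*sin(t) + 3) - (-4) = 5*sin(t) + 7 is ≥ 0 throughout, so the area is a single integral of |5*sin(t) + 7|.
∫[0,pi] (5*sin(t) + 7) dt = 10 + 7*pi.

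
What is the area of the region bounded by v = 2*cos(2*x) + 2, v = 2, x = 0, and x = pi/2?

2

The difference (2*cos(2*x) + 2) - (2) = 2*cos(2*x) changes sign at x = pi/4 inside [0, pi/2], so split the integral there.
∫[0,pi/4] (2*cos(2*x)) dx = 1.
∫[pi/4,pi/2] (2*cos(2*x)) dx = -1; the area of that piece is 1.
Total area = 1 + 1 = 2.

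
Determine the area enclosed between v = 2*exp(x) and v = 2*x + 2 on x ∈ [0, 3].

On [0, 3], (2*exp(x)) - (2*x + 2) = -2*x + 2*exp(x) - 2 is ≥ 0 throughout, so the area is a single integral of |-2*x + 2*exp(x) - 2|.
∫[0,3] (-2*x + 2*exp(x) - 2) dx = -17 + 2*exp(3).

-17 + 2*exp(3)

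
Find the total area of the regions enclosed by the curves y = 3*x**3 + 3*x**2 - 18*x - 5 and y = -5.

Set the curves equal: 3*x**3 + 3*x**2 - 18*x - 5 = -5, so 3*x**3 + 3*x**2 - 18*x = 0, which factors as 3*x*(x - 2)*(x + 3) = 0. The curves meet at x = -3, 0, 2.
On [-3, 0], y = 3*x**3 + 3*x**2 - 18*x - 5 is on top; that piece has area ∫[-3,0] (3*x**3 + 3*x**2 - 18*x) dx = 189/4.
On [0, 2], y = -5 is on top; that piece has area ∫[0,2] (-(3*x**3 + 3*x**2 - 18*x)) dx = 16.
Total enclosed area = 189/4 + 16 = 253/4.

253/4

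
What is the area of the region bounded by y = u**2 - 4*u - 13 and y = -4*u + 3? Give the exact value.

256/3

Set the curves equal: u**2 - 4*u - 13 = -4*u + 3, so u**2 - 16 = 0, which factors as (u - 4)*(u + 4) = 0. The curves meet at u = -4, 4.
On [-4, 4], y = -4*u + 3 is on top; that piece has area ∫[-4,4] (-(u**2 - 16)) du = 256/3.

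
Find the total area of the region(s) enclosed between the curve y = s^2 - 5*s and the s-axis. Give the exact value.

The curve meets the s-axis where s^2 - 5*s = 0, i.e. s*(s - 5) = 0, at s = 0, 5.
On [0, 5] the curve lies below the axis; ∫[0,5] (s^2 - 5*s) ds = -125/6, giving area 125/6.

125/6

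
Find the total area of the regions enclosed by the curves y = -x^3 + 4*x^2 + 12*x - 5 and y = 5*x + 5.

937/12

Set the curves equal: -x^3 + 4*x^2 + 12*x - 5 = 5*x + 5, so -x^3 + 4*x^2 + 7*x - 10 = 0, which factors as -(x - 5)*(x - 1)*(x + 2) = 0. The curves meet at x = -2, 1, 5.
On [-2, 1], y = 5*x + 5 is on top; that piece has area ∫[-2,1] (-(-x^3 + 4*x^2 + 7*x - 10)) dx = 99/4.
On [1, 5], y = -x^3 + 4*x^2 + 12*x - 5 is on top; that piece has area ∫[1,5] (-x^3 + 4*x^2 + 7*x - 10) dx = 160/3.
Total enclosed area = 99/4 + 160/3 = 937/12.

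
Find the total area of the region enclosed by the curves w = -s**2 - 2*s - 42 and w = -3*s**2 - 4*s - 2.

Set the curves equal: -s**2 - 2*s - 42 = -3*s**2 - 4*s - 2, so 2*s**2 + 2*s - 40 = 0, which factors as 2*(s - 4)*(s + 5) = 0. The curves meet at s = -5, 4.
On [-5, 4], w = -3*s**2 - 4*s - 2 is on top; that piece has area ∫[-5,4] (-(2*s**2 + 2*s - 40)) ds = 243.

243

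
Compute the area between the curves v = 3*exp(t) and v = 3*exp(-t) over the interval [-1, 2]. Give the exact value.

-12 + 3*exp(-2) + 3*exp(-1) + 3*exp(1) + 3*exp(2)

The difference (3*exp(t)) - (3*exp(-t)) = 3*exp(t) - 3*exp(-t) changes sign at t = 0 inside [-1, 2], so split the integral there.
∫[-1,0] (3*exp(t) - 3*exp(-t)) dt = -3*exp(1) - 3*exp(-1) + 6; the area of that piece is -6 + 3*exp(-1) + 3*exp(1).
∫[0,2] (3*exp(t) - 3*exp(-t)) dt = -6 + 3*exp(-2) + 3*exp(2).
Total area = (-6 + 3*exp(-1) + 3*exp(1)) + (-6 + 3*exp(-2) + 3*exp(2)) = -12 + 3*exp(-2) + 3*exp(-1) + 3*exp(1) + 3*exp(2).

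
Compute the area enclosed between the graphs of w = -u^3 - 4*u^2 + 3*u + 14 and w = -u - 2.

148/3

Set the curves equal: -u^3 - 4*u^2 + 3*u + 14 = -u - 2, so -u^3 - 4*u^2 + 4*u + 16 = 0, which factors as -(u - 2)*(u + 2)*(u + 4) = 0. The curves meet at u = -4, -2, 2.
On [-4, -2], w = -u - 2 is on top; that piece has area ∫[-4,-2] (-(-u^3 - 4*u^2 + 4*u + 16)) du = 20/3.
On [-2, 2], w = -u^3 - 4*u^2 + 3*u + 14 is on top; that piece has area ∫[-2,2] (-u^3 - 4*u^2 + 4*u + 16) du = 128/3.
Total enclosed area = 20/3 + 128/3 = 148/3.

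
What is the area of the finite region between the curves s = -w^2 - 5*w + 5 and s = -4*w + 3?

9/2

Both boundary curves give s as a function of w, so integrate with respect to w. Setting them equal: -w^2 - w + 2 = 0, i.e. -(w - 1)*(w + 2) = 0, so they meet at w = -2, 1.
For w in [-2, 1], s = -w^2 - 5*w + 5 is on the right; area = ∫[-2,1] (-w^2 - w + 2) dw = 9/2.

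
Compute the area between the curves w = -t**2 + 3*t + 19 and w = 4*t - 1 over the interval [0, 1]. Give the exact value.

On [0, 1], (-t**2 + 3*t + 19) - (4*t - 1) = -t**2 - t + 20 is ≥ 0 throughout, so the area is a single integral of |-t**2 - t + 20|.
∫[0,1] (-t**2 - t + 20) dt = 115/6.

115/6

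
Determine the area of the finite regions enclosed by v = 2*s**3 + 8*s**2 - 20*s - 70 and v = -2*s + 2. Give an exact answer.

1741/6

Set the curves equal: 2*s**3 + 8*s**2 - 20*s - 70 = -2*s + 2, so 2*s**3 + 8*s**2 - 18*s - 72 = 0, which factors as 2*(s - 3)*(s + 3)*(s + 4) = 0. The curves meet at s = -4, -3, 3.
On [-4, -3], v = 2*s**3 + 8*s**2 - 20*s - 70 is on top; that piece has area ∫[-4,-3] (2*s**3 + 8*s**2 - 18*s - 72) ds = 13/6.
On [-3, 3], v = -2*s + 2 is on top; that piece has area ∫[-3,3] (-(2*s**3 + 8*s**2 - 18*s - 72)) ds = 288.
Total enclosed area = 13/6 + 288 = 1741/6.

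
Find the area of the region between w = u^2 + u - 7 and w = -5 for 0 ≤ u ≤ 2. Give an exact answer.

The difference (u^2 + u - 7) - (-5) = u^2 + u - 2 changes sign at u = 1 inside [0, 2], so split the integral there.
∫[0,1] (u^2 + u - 2) du = -7/6; the area of that piece is 7/6.
∫[1,2] (u^2 + u - 2) du = 11/6.
Total area = 7/6 + 11/6 = 3.

3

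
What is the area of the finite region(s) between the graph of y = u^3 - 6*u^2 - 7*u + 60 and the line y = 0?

The curve meets the u-axis where u^3 - 6*u^2 - 7*u + 60 = 0, i.e. (u - 5)*(u - 4)*(u + 3) = 0, at u = -3, 4, 5.
On [-3, 4] the curve lies above the axis; ∫[-3,4] (u^3 - 6*u^2 - 7*u + 60) du = 1029/4, giving area 1029/4.
On [4, 5] the curve lies below the axis; ∫[4,5] (u^3 - 6*u^2 - 7*u + 60) du = -5/4, giving area 5/4.
Total area = 1029/4 + 5/4 = 517/2.

517/2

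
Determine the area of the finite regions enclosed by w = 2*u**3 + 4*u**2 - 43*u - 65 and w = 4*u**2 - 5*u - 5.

517

Set the curves equal: 2*u**3 + 4*u**2 - 43*u - 65 = 4*u**2 - 5*u - 5, so 2*u**3 - 38*u - 60 = 0, which factors as 2*(u - 5)*(u + 2)*(u + 3) = 0. The curves meet at u = -3, -2, 5.
On [-3, -2], w = 2*u**3 + 4*u**2 - 43*u - 65 is on top; that piece has area ∫[-3,-2] (2*u**3 - 38*u - 60) du = 5/2.
On [-2, 5], w = 4*u**2 - 5*u - 5 is on top; that piece has area ∫[-2,5] (-(2*u**3 - 38*u - 60)) du = 1029/2.
Total enclosed area = 5/2 + 1029/2 = 517.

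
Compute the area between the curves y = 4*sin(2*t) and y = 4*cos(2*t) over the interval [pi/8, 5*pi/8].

On [pi/8, 5*pi/8], (4*sin(2*t)) - (4*cos(2*t)) = 4*sin(2*t) - 4*cos(2*t) is ≥ 0 throughout, so the area is a single integral of |4*sin(2*t) - 4*cos(2*t)|.
∫[pi/8,5*pi/8] (4*sin(2*t) - 4*cos(2*t)) dt = 4*sqrt(2).

4*sqrt(2)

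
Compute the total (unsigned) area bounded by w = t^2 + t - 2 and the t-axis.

The curve meets the t-axis where t^2 + t - 2 = 0, i.e. (t - 1)*(t + 2) = 0, at t = -2, 1.
On [-2, 1] the curve lies below the axis; ∫[-2,1] (t^2 + t - 2) dt = -9/2, giving area 9/2.

9/2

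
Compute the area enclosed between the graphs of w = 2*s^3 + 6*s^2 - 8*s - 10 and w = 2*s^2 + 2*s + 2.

Set the curves equal: 2*s^3 + 6*s^2 - 8*s - 10 = 2*s^2 + 2*s + 2, so 2*s^3 + 4*s^2 - 10*s - 12 = 0, which factors as 2*(s - 2)*(s + 1)*(s + 3) = 0. The curves meet at s = -3, -1, 2.
On [-3, -1], w = 2*s^3 + 6*s^2 - 8*s - 10 is on top; that piece has area ∫[-3,-1] (2*s^3 + 4*s^2 - 10*s - 12) ds = 32/3.
On [-1, 2], w = 2*s^2 + 2*s + 2 is on top; that piece has area ∫[-1,2] (-(2*s^3 + 4*s^2 - 10*s - 12)) ds = 63/2.
Total enclosed area = 32/3 + 63/2 = 253/6.

253/6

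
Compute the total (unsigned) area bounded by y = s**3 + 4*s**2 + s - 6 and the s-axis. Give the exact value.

The curve meets the s-axis where s**3 + 4*s**2 + s - 6 = 0, i.e. (s - 1)*(s + 2)*(s + 3) = 0, at s = -3, -2, 1.
On [-3, -2] the curve lies above the axis; ∫[-3,-2] (s**3 + 4*s**2 + s - 6) ds = 7/12, giving area 7/12.
On [-2, 1] the curve lies below the axis; ∫[-2,1] (s**3 + 4*s**2 + s - 6) ds = -45/4, giving area 45/4.
Total area = 7/12 + 45/4 = 71/6.

71/6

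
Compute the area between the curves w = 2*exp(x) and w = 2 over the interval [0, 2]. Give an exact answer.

On [0, 2], (2*exp(x)) - (2) = 2*exp(x) - 2 is ≥ 0 throughout, so the area is a single integral of |2*exp(x) - 2|.
∫[0,2] (2*exp(x) - 2) dx = -6 + 2*exp(2).

-6 + 2*exp(2)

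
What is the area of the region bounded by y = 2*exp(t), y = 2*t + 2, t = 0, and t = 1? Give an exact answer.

On [0, 1], (2*exp(t)) - (2*t + 2) = -2*t + 2*exp(t) - 2 is ≥ 0 throughout, so the area is a single integral of |-2*t + 2*exp(t) - 2|.
∫[0,1] (-2*t + 2*exp(t) - 2) dt = -5 + 2*exp(1).

-5 + 2*exp(1)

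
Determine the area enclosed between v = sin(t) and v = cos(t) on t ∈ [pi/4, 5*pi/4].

On [pi/4, 5*pi/4], (sin(t)) - (cos(t)) = sin(t) - cos(t) is ≥ 0 throughout, so the area is a single integral of |sin(t) - cos(t)|.
∫[pi/4,5*pi/4] (sin(t) - cos(t)) dt = 2*sqrt(2).

2*sqrt(2)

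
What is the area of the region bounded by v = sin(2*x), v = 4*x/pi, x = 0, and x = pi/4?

On [0, pi/4], (sin(2*x)) - (4*x/pi) = -4*x/pi + sin(2*x) is ≥ 0 throughout, so the area is a single integral of |-4*x/pi + sin(2*x)|.
∫[0,pi/4] (-4*x/pi + sin(2*x)) dx = 1/2 - pi/8.

1/2 - pi/8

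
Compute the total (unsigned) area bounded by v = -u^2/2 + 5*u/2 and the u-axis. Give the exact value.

125/12

The curve meets the u-axis where -u^2/2 + 5*u/2 = 0, i.e. -u*(u - 5)/2 = 0, at u = 0, 5.
On [0, 5] the curve lies above the axis; ∫[0,5] (-u^2/2 + 5*u/2) du = 125/12, giving area 125/12.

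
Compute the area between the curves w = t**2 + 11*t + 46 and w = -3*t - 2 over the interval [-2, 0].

On [-2, 0], (t**2 + 11*t + 46) - (-3*t - 2) = t**2 + 14*t + 48 is ≥ 0 throughout, so the area is a single integral of |t**2 + 14*t + 48|.
∫[-2,0] (t**2 + 14*t + 48) dt = 212/3.

212/3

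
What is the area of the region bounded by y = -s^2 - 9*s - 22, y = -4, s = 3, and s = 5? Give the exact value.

422/3

On [3, 5], (-s^2 - 9*s - 22) - (-4) = -s^2 - 9*s - 18 is ≤ 0 throughout, so the area is a single integral of |-s^2 - 9*s - 18|.
∫[3,5] (-s^2 - 9*s - 18) ds = -422/3; the area of that piece is 422/3.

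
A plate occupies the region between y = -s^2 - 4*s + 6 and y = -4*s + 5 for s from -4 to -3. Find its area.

34/3

On [-4, -3], (-s^2 - 4*s + 6) - (-4*s + 5) = -s^2 + 1 is ≤ 0 throughout, so the area is a single integral of |-s^2 + 1|.
∫[-4,-3] (-s^2 + 1) ds = -34/3; the area of that piece is 34/3.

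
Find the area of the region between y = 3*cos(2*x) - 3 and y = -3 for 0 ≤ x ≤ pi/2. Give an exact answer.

3

The difference (3*cos(2*x) - 3) - (-3) = 3*cos(2*x) changes sign at x = pi/4 inside [0, pi/2], so split the integral there.
∫[0,pi/4] (3*cos(2*x)) dx = 3/2.
∫[pi/4,pi/2] (3*cos(2*x)) dx = -3/2; the area of that piece is 3/2.
Total area = 3/2 + 3/2 = 3.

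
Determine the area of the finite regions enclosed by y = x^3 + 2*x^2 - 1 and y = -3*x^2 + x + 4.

Set the curves equal: x^3 + 2*x^2 - 1 = -3*x^2 + x + 4, so x^3 + 5*x^2 - x - 5 = 0, which factors as (x - 1)*(x + 1)*(x + 5) = 0. The curves meet at x = -5, -1, 1.
On [-5, -1], y = x^3 + 2*x^2 - 1 is on top; that piece has area ∫[-5,-1] (x^3 + 5*x^2 - x - 5) dx = 128/3.
On [-1, 1], y = -3*x^2 + x + 4 is on top; that piece has area ∫[-1,1] (-(x^3 + 5*x^2 - x - 5)) dx = 20/3.
Total enclosed area = 128/3 + 20/3 = 148/3.

148/3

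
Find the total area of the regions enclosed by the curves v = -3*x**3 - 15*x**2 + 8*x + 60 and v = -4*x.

937/4

Set the curves equal: -3*x**3 - 15*x**2 + 8*x + 60 = -4*x, so -3*x**3 - 15*x**2 + 12*x + 60 = 0, which factors as -3*(x - 2)*(x + 2)*(x + 5) = 0. The curves meet at x = -5, -2, 2.
On [-5, -2], v = -4*x is on top; that piece has area ∫[-5,-2] (-(-3*x**3 - 15*x**2 + 12*x + 60)) dx = 297/4.
On [-2, 2], v = -3*x**3 - 15*x**2 + 8*x + 60 is on top; that piece has area ∫[-2,2] (-3*x**3 - 15*x**2 + 12*x + 60) dx = 160.
Total enclosed area = 297/4 + 160 = 937/4.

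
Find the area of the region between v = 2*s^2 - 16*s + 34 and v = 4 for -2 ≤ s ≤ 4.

404/3

The difference (2*s^2 - 16*s + 34) - (4) = 2*s^2 - 16*s + 30 changes sign at s = 3 inside [-2, 4], so split the integral there.
∫[-2,3] (2*s^2 - 16*s + 30) ds = 400/3.
∫[3,4] (2*s^2 - 16*s + 30) ds = -4/3; the area of that piece is 4/3.
Total area = 400/3 + 4/3 = 404/3.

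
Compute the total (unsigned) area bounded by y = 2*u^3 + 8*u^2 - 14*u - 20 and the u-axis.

The curve meets the u-axis where 2*u^3 + 8*u^2 - 14*u - 20 = 0, i.e. 2*(u - 2)*(u + 1)*(u + 5) = 0, at u = -5, -1, 2.
On [-5, -1] the curve lies above the axis; ∫[-5,-1] (2*u^3 + 8*u^2 - 14*u - 20) du = 320/3, giving area 320/3.
On [-1, 2] the curve lies below the axis; ∫[-1,2] (2*u^3 + 8*u^2 - 14*u - 20) du = -99/2, giving area 99/2.
Total area = 320/3 + 99/2 = 937/6.

937/6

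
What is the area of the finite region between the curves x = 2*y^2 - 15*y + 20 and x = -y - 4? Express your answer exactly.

1/3

Both boundary curves give x as a function of y, so integrate with respect to y. Setting them equal: 2*y^2 - 14*y + 24 = 0, i.e. 2*(y - 4)*(y - 3) = 0, so they meet at y = 3, 4.
For y in [3, 4], x = 2*y^2 - 15*y + 20 is on the left; area = ∫[3,4] (-(2*y^2 - 14*y + 24)) dy = 1/3.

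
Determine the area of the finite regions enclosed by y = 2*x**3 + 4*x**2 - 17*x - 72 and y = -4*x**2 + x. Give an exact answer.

Set the curves equal: 2*x**3 + 4*x**2 - 17*x - 72 = -4*x**2 + x, so 2*x**3 + 8*x**2 - 18*x - 72 = 0, which factors as 2*(x - 3)*(x + 3)*(x + 4) = 0. The curves meet at x = -4, -3, 3.
On [-4, -3], y = 2*x**3 + 4*x**2 - 17*x - 72 is on top; that piece has area ∫[-4,-3] (2*x**3 + 8*x**2 - 18*x - 72) dx = 13/6.
On [-3, 3], y = -4*x**2 + x is on top; that piece has area ∫[-3,3] (-(2*x**3 + 8*x**2 - 18*x - 72)) dx = 288.
Total enclosed area = 13/6 + 288 = 1741/6.

1741/6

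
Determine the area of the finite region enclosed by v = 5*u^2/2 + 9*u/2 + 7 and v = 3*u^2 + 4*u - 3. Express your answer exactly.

243/4

Set the curves equal: 5*u^2/2 + 9*u/2 + 7 = 3*u^2 + 4*u - 3, so -u^2/2 + u/2 + 10 = 0, which factors as -(u - 5)*(u + 4)/2 = 0. The curves meet at u = -4, 5.
On [-4, 5], v = 5*u^2/2 + 9*u/2 + 7 is on top; that piece has area ∫[-4,5] (-u^2/2 + u/2 + 10) du = 243/4.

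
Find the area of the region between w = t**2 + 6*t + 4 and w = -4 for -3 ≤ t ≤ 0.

The difference (t**2 + 6*t + 4) - (-4) = t**2 + 6*t + 8 changes sign at t = -2 inside [-3, 0], so split the integral there.
∫[-3,-2] (t**2 + 6*t + 8) dt = -2/3; the area of that piece is 2/3.
∫[-2,0] (t**2 + 6*t + 8) dt = 20/3.
Total area = 2/3 + 20/3 = 22/3.

22/3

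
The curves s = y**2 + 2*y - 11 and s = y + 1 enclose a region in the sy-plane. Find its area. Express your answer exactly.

Both boundary curves give s as a function of y, so integrate with respect to y. Setting them equal: y**2 + y - 12 = 0, i.e. (y - 3)*(y + 4) = 0, so they meet at y = -4, 3.
For y in [-4, 3], s = y**2 + 2*y - 11 is on the left; area = ∫[-4,3] (-(y**2 + y - 12)) dy = 343/6.

343/6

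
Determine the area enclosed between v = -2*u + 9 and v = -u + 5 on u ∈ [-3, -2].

On [-3, -2], (-2*u + 9) - (-u + 5) = -u + 4 is ≥ 0 throughout, so the area is a single integral of |-u + 4|.
∫[-3,-2] (-u + 4) du = 13/2.

13/2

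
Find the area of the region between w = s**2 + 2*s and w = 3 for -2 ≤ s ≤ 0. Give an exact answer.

On [-2, 0], (s**2 + 2*s) - (3) = s**2 + 2*s - 3 is ≤ 0 throughout, so the area is a single integral of |s**2 + 2*s - 3|.
∫[-2,0] (s**2 + 2*s - 3) ds = -22/3; the area of that piece is 22/3.

22/3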